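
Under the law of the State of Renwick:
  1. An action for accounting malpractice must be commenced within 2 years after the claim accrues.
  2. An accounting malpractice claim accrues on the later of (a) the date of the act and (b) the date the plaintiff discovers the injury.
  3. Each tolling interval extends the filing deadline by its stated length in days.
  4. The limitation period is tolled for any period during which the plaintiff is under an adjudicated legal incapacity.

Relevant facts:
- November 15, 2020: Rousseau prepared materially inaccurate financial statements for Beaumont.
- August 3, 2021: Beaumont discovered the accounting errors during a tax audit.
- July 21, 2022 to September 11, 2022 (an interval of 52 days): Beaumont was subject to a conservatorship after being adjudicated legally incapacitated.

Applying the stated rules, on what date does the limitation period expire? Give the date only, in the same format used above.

Taking the later of the act (November 15, 2020) and discovery (August 3, 2021), the claim accrued on August 3, 2021.
The untolled deadline — 2 years after August 3, 2021 — is August 3, 2023.
Because the plaintiff's legal incapacity ran from July 21, 2022 to September 11, 2022, the deadline is extended by 52 days to September 24, 2023.

September 24, 2023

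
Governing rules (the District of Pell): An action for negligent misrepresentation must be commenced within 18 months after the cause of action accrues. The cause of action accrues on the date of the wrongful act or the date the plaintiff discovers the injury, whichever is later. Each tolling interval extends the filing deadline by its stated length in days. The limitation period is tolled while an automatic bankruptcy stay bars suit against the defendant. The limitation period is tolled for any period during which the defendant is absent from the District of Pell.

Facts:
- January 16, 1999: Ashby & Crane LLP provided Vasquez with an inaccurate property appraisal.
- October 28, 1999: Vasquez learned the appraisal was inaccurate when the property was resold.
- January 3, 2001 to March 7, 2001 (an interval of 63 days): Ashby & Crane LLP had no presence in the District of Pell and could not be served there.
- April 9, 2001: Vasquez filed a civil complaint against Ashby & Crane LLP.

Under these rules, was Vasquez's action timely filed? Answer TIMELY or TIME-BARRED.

TIMELY

Because discovery on October 28, 1999 post-dates the January 16, 1999 act, accrual under the later-of rule falls on October 28, 1999.
The untolled deadline — 18 months after October 28, 1999 — is April 28, 2001.
Because the defendant's absence from the jurisdiction ran from January 3, 2001 to March 7, 2001, the deadline is extended by 63 days to June 30, 2001.
Vasquez filed on April 9, 2001, before the June 30, 2001 deadline, so the action is timely.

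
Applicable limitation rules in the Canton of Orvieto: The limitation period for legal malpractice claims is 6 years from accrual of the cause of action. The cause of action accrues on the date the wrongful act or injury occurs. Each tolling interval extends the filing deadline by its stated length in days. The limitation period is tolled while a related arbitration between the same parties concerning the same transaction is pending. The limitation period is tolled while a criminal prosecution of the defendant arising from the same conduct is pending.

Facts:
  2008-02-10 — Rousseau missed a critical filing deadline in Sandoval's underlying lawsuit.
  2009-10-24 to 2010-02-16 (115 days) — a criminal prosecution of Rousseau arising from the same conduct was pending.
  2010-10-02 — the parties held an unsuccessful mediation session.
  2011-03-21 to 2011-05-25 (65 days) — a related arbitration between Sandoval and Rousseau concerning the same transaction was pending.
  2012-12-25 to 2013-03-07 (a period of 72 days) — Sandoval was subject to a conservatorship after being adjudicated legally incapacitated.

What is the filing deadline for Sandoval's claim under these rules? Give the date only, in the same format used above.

The cause of action accrued on 2008-02-10, the date of the act.
The untolled deadline — 6 years after 2008-02-10 — is 2014-02-10.
Because the pending criminal prosecution ran from 2009-10-24 to 2010-02-16, the deadline is extended by 115 days to 2014-06-05.
The period was tolled for 65 days by the pending related arbitration (2011-03-21 to 2011-05-25), pushing the deadline to 2014-08-09.
Although the plaintiff's incapacity ran from 2012-12-25 to 2013-03-07, the stated rules do not make that a tolling event, so it is disregarded.
Nothing else in the chronology tolls or restarts the period.

2014-08-09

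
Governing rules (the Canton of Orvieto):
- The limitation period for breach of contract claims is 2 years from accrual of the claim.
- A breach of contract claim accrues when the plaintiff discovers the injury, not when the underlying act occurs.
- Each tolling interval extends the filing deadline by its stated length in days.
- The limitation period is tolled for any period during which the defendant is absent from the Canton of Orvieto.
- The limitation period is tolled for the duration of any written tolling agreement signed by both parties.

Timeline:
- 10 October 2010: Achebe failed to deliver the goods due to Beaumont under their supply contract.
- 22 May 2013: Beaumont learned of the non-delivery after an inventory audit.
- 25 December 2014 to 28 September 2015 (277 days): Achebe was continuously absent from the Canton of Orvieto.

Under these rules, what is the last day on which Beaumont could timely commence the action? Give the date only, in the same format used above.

23 February 2016

The claim did not accrue until Beaumont discovered the injury on 22 May 2013; the 10 October 2010 act date does not start the clock under the stated rule.
Adding the 2 years base period to 22 May 2013 gives a deadline of 22 May 2015, before any tolling.
The period was tolled for 277 days by the defendant's absence from the jurisdiction (25 December 2014 to 28 September 2015), pushing the deadline to 23 February 2016.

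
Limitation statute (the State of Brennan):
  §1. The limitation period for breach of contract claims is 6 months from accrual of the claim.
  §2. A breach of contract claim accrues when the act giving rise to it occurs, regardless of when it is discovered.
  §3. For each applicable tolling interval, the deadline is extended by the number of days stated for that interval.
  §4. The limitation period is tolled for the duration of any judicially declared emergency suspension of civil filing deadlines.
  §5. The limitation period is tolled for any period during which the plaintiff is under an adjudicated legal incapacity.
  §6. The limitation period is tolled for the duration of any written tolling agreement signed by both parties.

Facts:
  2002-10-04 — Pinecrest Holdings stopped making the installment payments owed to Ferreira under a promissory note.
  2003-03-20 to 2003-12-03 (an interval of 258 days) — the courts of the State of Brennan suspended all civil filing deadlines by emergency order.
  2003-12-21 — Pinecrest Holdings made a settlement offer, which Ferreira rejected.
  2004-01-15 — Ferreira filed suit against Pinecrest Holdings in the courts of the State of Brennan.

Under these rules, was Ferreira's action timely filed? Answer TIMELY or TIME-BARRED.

The claim accrued on 2002-10-04, the date of the act.
The untolled deadline — 6 months after 2002-10-04 — is 2003-04-04.
The period was tolled for 258 days by the emergency suspension of filing deadlines (2003-03-20 to 2003-12-03), pushing the deadline to 2003-12-18.
Nothing else in the chronology tolls or restarts the period.
Ferreira filed on 2004-01-15, after the 2003-12-18 deadline, so the action is time-barred.

TIME-BARRED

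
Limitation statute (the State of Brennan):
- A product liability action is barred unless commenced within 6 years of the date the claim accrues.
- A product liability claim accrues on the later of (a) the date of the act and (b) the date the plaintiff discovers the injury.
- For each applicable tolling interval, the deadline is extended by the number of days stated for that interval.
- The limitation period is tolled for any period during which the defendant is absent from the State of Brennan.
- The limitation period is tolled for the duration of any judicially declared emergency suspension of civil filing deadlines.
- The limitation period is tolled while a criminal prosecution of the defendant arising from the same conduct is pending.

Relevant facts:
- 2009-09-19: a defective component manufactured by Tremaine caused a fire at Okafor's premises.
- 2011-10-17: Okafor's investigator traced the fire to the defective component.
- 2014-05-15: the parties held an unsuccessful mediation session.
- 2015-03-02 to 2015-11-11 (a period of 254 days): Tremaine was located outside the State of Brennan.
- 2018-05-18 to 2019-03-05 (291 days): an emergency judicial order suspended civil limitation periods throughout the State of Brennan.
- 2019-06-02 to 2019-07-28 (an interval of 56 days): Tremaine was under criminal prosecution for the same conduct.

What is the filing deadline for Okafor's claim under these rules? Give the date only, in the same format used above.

Taking the later of the act (2009-09-19) and discovery (2011-10-17), the claim accrued on 2011-10-17.
6 years from 2011-10-17 is 2017-10-17.
The defendant's absence from the jurisdiction from 2015-03-02 to 2015-11-11 tolled the period for 254 days, extending the deadline to 2018-06-28.
The emergency suspension of filing deadlines from 2018-05-18 to 2019-03-05 tolled the period for 291 days, extending the deadline to 2019-04-15.
By the time the pending criminal prosecution began on 2019-06-02, the limitation period had already expired on 2019-04-15; that interval cannot revive it.
Nothing else in the chronology tolls or restarts the period.

2019-04-15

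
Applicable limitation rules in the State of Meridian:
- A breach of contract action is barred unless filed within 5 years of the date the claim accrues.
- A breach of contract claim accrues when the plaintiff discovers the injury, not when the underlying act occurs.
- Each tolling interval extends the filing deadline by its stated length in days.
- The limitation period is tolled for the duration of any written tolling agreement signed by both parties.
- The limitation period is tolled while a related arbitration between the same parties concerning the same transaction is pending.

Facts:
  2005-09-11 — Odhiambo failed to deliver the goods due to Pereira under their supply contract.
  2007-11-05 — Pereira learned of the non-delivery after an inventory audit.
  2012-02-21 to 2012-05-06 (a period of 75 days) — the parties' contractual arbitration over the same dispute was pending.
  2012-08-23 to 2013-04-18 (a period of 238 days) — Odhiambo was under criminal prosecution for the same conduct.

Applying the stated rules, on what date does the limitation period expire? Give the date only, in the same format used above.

The claim did not accrue until Pereira discovered the injury on 2007-11-05; the 2005-09-11 act date does not start the clock under the stated rule.
The untolled deadline — 5 years after 2007-11-05 — is 2012-11-05.
The pending related arbitration from 2012-02-21 to 2012-05-06 tolled the period for 75 days, extending the deadline to 2013-01-19.
The pending criminal prosecution from 2012-08-23 to 2013-04-18 does not toll the period, because no stated rule makes a criminal prosecution a tolling event.

2013-01-19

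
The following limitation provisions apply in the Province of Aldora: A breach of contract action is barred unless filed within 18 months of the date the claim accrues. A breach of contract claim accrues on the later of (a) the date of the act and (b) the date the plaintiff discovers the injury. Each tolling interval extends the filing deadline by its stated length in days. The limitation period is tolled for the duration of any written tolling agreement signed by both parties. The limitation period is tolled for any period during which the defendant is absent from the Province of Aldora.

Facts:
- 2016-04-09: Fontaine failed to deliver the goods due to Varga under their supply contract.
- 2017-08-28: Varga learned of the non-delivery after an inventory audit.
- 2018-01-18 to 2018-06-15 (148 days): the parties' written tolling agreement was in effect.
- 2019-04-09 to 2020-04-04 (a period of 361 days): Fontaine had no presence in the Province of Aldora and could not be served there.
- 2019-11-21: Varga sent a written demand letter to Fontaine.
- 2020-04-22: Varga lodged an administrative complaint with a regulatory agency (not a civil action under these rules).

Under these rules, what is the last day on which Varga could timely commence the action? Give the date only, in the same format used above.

2020-07-21

Taking the later of the act (2016-04-09) and discovery (2017-08-28), the claim accrued on 2017-08-28.
The untolled deadline — 18 months after 2017-08-28 — is 2019-02-28.
Because the written tolling agreement ran from 2018-01-18 to 2018-06-15, the deadline is extended by 148 days to 2019-07-26.
Because the defendant's absence from the jurisdiction ran from 2019-04-09 to 2020-04-04, the deadline is extended by 361 days to 2020-07-21.
None of the other events listed affects the running of the period under the stated rules.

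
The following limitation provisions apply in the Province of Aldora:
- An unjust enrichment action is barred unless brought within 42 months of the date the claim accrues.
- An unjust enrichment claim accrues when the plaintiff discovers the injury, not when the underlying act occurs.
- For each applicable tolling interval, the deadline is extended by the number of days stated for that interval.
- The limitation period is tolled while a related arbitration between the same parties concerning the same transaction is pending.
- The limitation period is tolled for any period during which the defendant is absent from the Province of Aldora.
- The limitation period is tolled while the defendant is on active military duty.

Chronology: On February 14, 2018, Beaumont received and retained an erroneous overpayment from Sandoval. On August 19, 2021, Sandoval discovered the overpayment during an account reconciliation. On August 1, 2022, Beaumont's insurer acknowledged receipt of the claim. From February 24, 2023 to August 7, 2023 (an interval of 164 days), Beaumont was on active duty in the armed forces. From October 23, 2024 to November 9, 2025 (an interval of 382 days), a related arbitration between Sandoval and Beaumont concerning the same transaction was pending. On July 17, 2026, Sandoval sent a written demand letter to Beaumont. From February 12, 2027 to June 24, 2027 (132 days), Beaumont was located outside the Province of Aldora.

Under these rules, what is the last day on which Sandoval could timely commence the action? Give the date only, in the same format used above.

Under the discovery rule, the claim accrued on August 19, 2021, when Sandoval discovered the injury — not on the February 14, 2018 date of the underlying act.
Adding the 42 months base period to August 19, 2021 gives a deadline of February 19, 2025, before any tolling.
Because the defendant's active military service ran from February 24, 2023 to August 7, 2023, the deadline is extended by 164 days to August 2, 2025.
The period was tolled for 382 days by the pending related arbitration (October 23, 2024 to November 9, 2025), pushing the deadline to August 19, 2026.
By the time the defendant's absence from the jurisdiction began on February 12, 2027, the limitation period had already expired on August 19, 2026; that interval cannot revive it.
Nothing else in the chronology tolls or restarts the period.

August 19, 2026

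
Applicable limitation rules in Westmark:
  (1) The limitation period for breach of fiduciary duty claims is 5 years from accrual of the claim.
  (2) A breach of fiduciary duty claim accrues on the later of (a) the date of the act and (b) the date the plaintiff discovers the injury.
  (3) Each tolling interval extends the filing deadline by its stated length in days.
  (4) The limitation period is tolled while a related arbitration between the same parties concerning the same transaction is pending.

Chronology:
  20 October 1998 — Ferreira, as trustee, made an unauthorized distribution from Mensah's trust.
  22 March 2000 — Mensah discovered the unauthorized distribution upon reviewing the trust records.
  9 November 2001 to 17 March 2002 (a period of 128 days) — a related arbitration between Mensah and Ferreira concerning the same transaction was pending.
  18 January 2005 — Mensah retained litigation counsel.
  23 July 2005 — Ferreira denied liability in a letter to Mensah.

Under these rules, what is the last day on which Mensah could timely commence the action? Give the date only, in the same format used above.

28 July 2005

Taking the later of the act (20 October 1998) and discovery (22 March 2000), the claim accrued on 22 March 2000.
The untolled deadline — 5 years after 22 March 2000 — is 22 March 2005.
The pending related arbitration from 9 November 2001 to 17 March 2002 tolled the period for 128 days, extending the deadline to 28 July 2005.
None of the other events listed affects the running of the period under the stated rules.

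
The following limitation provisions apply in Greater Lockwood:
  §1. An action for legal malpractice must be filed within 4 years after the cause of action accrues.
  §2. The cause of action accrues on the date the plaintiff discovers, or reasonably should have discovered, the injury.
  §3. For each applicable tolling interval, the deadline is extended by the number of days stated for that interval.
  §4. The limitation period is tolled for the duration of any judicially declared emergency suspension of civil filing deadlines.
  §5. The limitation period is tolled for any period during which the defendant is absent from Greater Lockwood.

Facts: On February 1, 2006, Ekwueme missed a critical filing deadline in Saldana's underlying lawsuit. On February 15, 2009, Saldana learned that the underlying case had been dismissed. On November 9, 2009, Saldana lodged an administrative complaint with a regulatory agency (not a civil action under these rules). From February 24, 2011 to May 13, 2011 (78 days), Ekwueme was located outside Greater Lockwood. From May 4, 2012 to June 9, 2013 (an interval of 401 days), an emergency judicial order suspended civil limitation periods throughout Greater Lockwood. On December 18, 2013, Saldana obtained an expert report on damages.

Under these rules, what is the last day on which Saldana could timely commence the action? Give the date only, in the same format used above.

Accrual is tied to discovery, so the period began on February 15, 2009 rather than on February 1, 2006 when the act occurred.
Adding the 4 years base period to February 15, 2009 gives a deadline of February 15, 2013, before any tolling.
The defendant's absence from the jurisdiction from February 24, 2011 to May 13, 2011 tolled the period for 78 days, extending the deadline to May 4, 2013.
Because the emergency suspension of filing deadlines ran from May 4, 2012 to June 9, 2013, the deadline is extended by 401 days to June 9, 2014.
Nothing else in the chronology tolls or restarts the period.

June 9, 2014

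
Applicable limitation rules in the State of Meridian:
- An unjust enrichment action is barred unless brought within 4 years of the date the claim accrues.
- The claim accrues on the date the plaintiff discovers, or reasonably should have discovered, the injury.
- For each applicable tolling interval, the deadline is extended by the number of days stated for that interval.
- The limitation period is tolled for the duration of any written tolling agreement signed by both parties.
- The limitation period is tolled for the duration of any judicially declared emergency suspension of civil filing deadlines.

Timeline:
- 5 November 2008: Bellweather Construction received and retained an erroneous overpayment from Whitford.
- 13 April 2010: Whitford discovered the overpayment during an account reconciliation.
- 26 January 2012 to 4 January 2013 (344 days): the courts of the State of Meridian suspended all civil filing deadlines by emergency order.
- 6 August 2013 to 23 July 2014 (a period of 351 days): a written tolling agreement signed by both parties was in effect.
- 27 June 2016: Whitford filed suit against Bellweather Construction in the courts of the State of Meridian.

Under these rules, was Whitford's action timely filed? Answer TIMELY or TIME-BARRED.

The claim did not accrue until Whitford discovered the injury on 13 April 2010; the 5 November 2008 act date does not start the clock under the stated rule.
4 years from 13 April 2010 is 13 April 2014.
The emergency suspension of filing deadlines from 26 January 2012 to 4 January 2013 tolled the period for 344 days, extending the deadline to 23 March 2015.
The period was tolled for 351 days by the written tolling agreement (6 August 2013 to 23 July 2014), pushing the deadline to 8 March 2016.
The 27 June 2016 filing falls after the 8 March 2016 deadline; the claim is time-barred.

TIME-BARRED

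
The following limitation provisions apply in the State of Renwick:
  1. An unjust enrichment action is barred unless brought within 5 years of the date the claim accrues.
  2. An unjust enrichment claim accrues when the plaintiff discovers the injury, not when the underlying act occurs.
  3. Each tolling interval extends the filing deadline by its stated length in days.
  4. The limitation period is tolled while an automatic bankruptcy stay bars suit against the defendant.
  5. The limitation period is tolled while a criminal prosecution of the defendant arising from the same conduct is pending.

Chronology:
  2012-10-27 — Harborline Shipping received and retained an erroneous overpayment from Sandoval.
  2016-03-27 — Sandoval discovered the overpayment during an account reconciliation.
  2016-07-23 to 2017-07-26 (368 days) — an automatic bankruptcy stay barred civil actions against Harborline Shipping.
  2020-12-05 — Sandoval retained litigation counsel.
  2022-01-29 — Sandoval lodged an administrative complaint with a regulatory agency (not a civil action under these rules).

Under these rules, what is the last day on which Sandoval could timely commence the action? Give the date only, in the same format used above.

2022-03-30

Accrual is tied to discovery, so the period began on 2016-03-27 rather than on 2012-10-27 when the act occurred.
The untolled deadline — 5 years after 2016-03-27 — is 2021-03-27.
The period was tolled for 368 days by the automatic bankruptcy stay (2016-07-23 to 2017-07-26), pushing the deadline to 2022-03-30.
Nothing else in the chronology tolls or restarts the period.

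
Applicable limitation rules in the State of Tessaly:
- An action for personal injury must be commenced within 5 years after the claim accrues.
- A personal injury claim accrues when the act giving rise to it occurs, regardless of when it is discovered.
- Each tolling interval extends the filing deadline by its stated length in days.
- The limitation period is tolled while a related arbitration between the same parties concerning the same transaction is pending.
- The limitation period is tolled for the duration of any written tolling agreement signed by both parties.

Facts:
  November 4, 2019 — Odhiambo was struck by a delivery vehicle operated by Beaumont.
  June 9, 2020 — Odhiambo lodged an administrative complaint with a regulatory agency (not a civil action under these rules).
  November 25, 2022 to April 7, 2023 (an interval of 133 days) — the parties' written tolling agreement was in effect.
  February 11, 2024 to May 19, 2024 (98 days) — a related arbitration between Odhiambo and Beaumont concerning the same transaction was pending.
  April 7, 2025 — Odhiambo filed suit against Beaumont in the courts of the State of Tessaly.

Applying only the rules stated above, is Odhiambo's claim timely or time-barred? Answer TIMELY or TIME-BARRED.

TIMELY

The claim accrued on November 4, 2019, when the wrongful act occurred.
The untolled deadline — 5 years after November 4, 2019 — is November 4, 2024.
The period was tolled for 133 days by the written tolling agreement (November 25, 2022 to April 7, 2023), pushing the deadline to March 17, 2025.
Because the pending related arbitration ran from February 11, 2024 to May 19, 2024, the deadline is extended by 98 days to June 23, 2025.
The other events in the timeline have no effect on the limitation period under the stated rules.
The April 7, 2025 filing precedes the June 23, 2025 deadline; the claim is timely.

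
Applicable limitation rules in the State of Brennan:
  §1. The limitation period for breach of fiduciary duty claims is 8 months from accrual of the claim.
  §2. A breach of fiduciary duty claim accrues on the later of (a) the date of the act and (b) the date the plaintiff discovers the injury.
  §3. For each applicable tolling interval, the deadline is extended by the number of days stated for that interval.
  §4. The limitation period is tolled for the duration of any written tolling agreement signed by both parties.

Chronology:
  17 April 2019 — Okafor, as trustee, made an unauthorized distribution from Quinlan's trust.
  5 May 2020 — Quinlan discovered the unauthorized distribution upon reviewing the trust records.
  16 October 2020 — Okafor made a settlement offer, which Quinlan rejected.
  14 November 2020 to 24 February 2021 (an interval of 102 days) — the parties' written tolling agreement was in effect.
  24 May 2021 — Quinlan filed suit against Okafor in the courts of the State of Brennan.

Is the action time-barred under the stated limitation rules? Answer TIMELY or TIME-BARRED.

TIME-BARRED

Taking the later of the act (17 April 2019) and discovery (5 May 2020), the claim accrued on 5 May 2020.
The untolled deadline — 8 months after 5 May 2020 — is 5 January 2021.
The written tolling agreement from 14 November 2020 to 24 February 2021 tolled the period for 102 days, extending the deadline to 17 April 2021.
None of the other events listed affects the running of the period under the stated rules.
Filing on 24 May 2021 missed the 17 April 2021 deadline — the action is time-barred.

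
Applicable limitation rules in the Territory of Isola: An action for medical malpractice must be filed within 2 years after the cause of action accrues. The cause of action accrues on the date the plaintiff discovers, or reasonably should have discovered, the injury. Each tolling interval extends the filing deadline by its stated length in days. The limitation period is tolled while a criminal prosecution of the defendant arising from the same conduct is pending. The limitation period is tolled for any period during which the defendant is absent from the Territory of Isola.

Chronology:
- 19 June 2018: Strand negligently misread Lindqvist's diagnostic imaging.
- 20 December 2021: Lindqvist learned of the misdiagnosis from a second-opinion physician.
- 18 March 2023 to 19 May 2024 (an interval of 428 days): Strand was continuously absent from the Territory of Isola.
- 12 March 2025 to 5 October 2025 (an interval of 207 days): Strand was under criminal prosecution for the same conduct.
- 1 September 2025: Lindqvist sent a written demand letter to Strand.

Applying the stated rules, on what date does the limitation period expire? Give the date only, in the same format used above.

20 February 2025

The claim did not accrue until Lindqvist discovered the injury on 20 December 2021; the 19 June 2018 act date does not start the clock under the stated rule.
The untolled deadline — 2 years after 20 December 2021 — is 20 December 2023.
Because the defendant's absence from the jurisdiction ran from 18 March 2023 to 19 May 2024, the deadline is extended by 428 days to 20 February 2025.
By the time the pending criminal prosecution began on 12 March 2025, the limitation period had already expired on 20 February 2025; that interval cannot revive it.
None of the other events listed affects the running of the period under the stated rules.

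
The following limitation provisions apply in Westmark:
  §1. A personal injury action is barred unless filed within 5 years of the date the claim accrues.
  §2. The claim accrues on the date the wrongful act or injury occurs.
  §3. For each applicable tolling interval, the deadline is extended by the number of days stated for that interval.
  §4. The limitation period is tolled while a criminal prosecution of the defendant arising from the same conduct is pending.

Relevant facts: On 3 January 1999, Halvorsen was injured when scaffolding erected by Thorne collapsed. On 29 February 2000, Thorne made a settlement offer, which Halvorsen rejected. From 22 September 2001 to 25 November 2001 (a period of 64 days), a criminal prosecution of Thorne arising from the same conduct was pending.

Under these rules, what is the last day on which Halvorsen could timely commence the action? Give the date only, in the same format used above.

7 March 2004

The claim accrued on 3 January 1999, when the wrongful act occurred.
Adding the 5 years base period to 3 January 1999 gives a deadline of 3 January 2004, before any tolling.
The pending criminal prosecution from 22 September 2001 to 25 November 2001 tolled the period for 64 days, extending the deadline to 7 March 2004.
Nothing else in the chronology tolls or restarts the period.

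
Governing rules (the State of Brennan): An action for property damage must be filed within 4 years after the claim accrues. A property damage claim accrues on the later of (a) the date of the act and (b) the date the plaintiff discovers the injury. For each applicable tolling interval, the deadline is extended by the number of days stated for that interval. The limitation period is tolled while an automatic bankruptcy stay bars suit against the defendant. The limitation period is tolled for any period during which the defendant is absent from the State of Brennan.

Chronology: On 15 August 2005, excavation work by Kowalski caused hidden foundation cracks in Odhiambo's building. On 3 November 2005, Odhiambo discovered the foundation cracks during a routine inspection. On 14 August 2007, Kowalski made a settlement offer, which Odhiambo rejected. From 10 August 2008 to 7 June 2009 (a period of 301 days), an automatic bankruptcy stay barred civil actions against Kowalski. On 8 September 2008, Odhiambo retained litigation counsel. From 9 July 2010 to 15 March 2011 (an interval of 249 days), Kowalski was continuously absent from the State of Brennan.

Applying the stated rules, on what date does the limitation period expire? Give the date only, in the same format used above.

7 May 2011

The claim accrued on 3 November 2005 — the later of the 15 August 2005 act and the 3 November 2005 discovery.
The untolled deadline — 4 years after 3 November 2005 — is 3 November 2009.
Because the automatic bankruptcy stay ran from 10 August 2008 to 7 June 2009, the deadline is extended by 301 days to 31 August 2010.
Because the defendant's absence from the jurisdiction ran from 9 July 2010 to 15 March 2011, the deadline is extended by 249 days to 7 May 2011.
Nothing else in the chronology tolls or restarts the period.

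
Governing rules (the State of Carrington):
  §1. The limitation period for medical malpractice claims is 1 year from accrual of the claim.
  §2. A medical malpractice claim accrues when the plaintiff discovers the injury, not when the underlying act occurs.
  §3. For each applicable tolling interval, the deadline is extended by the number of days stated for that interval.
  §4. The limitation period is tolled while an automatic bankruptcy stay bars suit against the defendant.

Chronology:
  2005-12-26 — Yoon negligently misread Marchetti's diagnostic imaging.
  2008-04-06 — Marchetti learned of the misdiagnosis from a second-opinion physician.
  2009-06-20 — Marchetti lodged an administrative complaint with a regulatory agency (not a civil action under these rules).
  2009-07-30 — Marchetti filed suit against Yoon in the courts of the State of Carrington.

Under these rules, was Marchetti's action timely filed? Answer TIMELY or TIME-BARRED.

The claim did not accrue until Marchetti discovered the injury on 2008-04-06; the 2005-12-26 act date does not start the clock under the stated rule.
The untolled deadline — 1 year after 2008-04-06 — is 2009-04-06.
The other events in the timeline have no effect on the limitation period under the stated rules.
The 2009-07-30 filing falls after the 2009-04-06 deadline; the claim is time-barred.

TIME-BARRED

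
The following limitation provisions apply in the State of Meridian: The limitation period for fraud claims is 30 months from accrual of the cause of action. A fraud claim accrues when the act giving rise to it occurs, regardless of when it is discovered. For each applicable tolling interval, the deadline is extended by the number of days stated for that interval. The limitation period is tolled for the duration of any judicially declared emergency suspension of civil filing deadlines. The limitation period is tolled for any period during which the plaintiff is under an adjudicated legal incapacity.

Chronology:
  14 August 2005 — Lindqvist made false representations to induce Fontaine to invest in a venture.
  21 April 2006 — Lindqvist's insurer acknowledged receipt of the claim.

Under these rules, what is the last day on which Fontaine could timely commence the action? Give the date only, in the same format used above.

14 February 2008

The claim accrued on 14 August 2005, when the wrongful act occurred.
Adding the 30 months base period to 14 August 2005 gives a deadline of 14 February 2008, before any tolling.
The other events in the timeline have no effect on the limitation period under the stated rules.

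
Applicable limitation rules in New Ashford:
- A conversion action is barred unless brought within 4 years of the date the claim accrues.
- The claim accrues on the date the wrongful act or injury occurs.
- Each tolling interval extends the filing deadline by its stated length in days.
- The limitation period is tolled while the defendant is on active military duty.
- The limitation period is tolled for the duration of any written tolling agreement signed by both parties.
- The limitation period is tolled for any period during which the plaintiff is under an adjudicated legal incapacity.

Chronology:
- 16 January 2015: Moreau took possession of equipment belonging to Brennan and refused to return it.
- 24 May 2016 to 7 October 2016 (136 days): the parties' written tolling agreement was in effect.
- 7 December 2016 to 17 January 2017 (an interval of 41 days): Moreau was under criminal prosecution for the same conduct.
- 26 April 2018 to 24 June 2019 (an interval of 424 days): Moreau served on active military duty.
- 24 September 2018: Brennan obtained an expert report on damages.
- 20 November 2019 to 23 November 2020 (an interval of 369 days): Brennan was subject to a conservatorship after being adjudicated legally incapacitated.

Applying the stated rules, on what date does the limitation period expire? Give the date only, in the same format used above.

2 August 2021

The claim accrued on 16 January 2015, the date of the act.
The untolled deadline — 4 years after 16 January 2015 — is 16 January 2019.
Because the written tolling agreement ran from 24 May 2016 to 7 October 2016, the deadline is extended by 136 days to 1 June 2019.
Because the defendant's active military service ran from 26 April 2018 to 24 June 2019, the deadline is extended by 424 days to 29 July 2020.
Because the plaintiff's legal incapacity ran from 20 November 2019 to 23 November 2020, the deadline is extended by 369 days to 2 August 2021.
No stated provision tolls the period for a criminal prosecution, so the interval from 7 December 2016 to 17 January 2017 has no effect on the deadline.
None of the other events listed affects the running of the period under the stated rules.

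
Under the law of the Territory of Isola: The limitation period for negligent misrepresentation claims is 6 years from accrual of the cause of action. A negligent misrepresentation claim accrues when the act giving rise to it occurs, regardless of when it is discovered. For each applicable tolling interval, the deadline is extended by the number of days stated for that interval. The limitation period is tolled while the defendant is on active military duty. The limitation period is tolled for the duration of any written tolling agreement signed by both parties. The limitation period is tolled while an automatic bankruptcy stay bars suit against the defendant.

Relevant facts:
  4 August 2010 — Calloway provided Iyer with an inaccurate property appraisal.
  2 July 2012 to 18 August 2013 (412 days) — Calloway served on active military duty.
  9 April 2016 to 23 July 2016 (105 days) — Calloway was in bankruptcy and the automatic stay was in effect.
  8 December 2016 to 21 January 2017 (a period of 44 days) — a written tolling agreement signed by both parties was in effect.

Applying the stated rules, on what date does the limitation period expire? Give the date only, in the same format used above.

The cause of action accrued on 4 August 2010, the date of the act.
Adding the 6 years base period to 4 August 2010 gives a deadline of 4 August 2016, before any tolling.
The period was tolled for 412 days by the defendant's active military service (2 July 2012 to 18 August 2013), pushing the deadline to 20 September 2017.
Because the automatic bankruptcy stay ran from 9 April 2016 to 23 July 2016, the deadline is extended by 105 days to 3 January 2018.
The period was tolled for 44 days by the written tolling agreement (8 December 2016 to 21 January 2017), pushing the deadline to 16 February 2018.

16 February 2018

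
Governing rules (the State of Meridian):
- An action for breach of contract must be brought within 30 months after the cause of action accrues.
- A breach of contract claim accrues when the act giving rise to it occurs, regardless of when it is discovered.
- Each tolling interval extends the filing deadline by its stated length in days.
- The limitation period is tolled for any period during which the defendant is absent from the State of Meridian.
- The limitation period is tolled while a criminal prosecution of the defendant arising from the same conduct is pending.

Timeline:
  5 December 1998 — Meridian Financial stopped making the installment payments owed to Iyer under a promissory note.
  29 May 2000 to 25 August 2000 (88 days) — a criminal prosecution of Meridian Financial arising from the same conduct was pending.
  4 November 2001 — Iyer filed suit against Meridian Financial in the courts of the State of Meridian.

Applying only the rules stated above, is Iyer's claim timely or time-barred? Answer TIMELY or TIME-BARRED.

The limitation period began to run on 5 December 1998.
30 months from 5 December 1998 is 5 June 2001.
The pending criminal prosecution from 29 May 2000 to 25 August 2000 tolled the period for 88 days, extending the deadline to 1 September 2001.
Iyer filed on 4 November 2001, after the 1 September 2001 deadline, so the action is time-barred.

TIME-BARRED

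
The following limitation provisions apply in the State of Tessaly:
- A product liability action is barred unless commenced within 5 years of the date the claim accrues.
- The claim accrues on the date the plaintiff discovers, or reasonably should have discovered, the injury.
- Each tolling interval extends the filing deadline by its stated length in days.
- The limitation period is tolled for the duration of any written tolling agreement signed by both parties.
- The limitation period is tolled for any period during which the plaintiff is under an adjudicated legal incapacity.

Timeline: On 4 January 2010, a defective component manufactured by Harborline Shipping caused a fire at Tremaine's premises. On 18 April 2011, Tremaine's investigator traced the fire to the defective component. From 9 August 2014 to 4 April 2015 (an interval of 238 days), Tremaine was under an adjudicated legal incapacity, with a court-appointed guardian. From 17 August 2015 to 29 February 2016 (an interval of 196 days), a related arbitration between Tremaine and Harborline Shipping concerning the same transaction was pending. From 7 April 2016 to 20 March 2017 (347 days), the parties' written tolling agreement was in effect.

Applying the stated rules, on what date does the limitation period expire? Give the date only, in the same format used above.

24 November 2017

The claim did not accrue until Tremaine discovered the injury on 18 April 2011; the 4 January 2010 act date does not start the clock under the stated rule.
Adding the 5 years base period to 18 April 2011 gives a deadline of 18 April 2016, before any tolling.
The period was tolled for 238 days by the plaintiff's legal incapacity (9 August 2014 to 4 April 2015), pushing the deadline to 12 December 2016.
Because the written tolling agreement ran from 7 April 2016 to 20 March 2017, the deadline is extended by 347 days to 24 November 2017.
The pending related arbitration from 17 August 2015 to 29 February 2016 does not toll the period, because no stated rule makes a pending arbitration a tolling event.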